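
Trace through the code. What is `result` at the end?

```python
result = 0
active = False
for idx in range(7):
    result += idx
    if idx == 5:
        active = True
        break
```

Let's trace through this code step by step.

Initialize: result = 0
Initialize: active = False
Entering loop: for idx in range(7):

After execution: result = 15
15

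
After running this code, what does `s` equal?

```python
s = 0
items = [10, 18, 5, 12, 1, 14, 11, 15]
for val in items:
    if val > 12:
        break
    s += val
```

Let's trace through this code step by step.

Initialize: s = 0
Initialize: items = [10, 18, 5, 12, 1, 14, 11, 15]
Entering loop: for val in items:

After execution: s = 10
10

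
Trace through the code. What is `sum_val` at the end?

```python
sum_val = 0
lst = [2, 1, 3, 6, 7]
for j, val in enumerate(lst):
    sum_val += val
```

Let's trace through this code step by step.

Initialize: sum_val = 0
Initialize: lst = [2, 1, 3, 6, 7]
Entering loop: for j, val in enumerate(lst):

After execution: sum_val = 19
19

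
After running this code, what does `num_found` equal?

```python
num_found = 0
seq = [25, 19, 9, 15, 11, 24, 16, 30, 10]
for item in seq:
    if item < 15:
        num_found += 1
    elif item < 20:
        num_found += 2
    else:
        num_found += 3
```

Let's trace through this code step by step.

Initialize: num_found = 0
Initialize: seq = [25, 19, 9, 15, 11, 24, 16, 30, 10]
Entering loop: for item in seq:

After execution: num_found = 18
18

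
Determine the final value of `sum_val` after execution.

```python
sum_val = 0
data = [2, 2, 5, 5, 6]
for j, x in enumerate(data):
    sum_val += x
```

Let's trace through this code step by step.

Initialize: sum_val = 0
Initialize: data = [2, 2, 5, 5, 6]
Entering loop: for j, x in enumerate(data):

After execution: sum_val = 20
20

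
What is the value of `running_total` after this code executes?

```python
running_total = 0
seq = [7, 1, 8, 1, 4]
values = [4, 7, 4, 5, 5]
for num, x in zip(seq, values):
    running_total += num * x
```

Let's trace through this code step by step.

Initialize: running_total = 0
Initialize: seq = [7, 1, 8, 1, 4]
Initialize: values = [4, 7, 4, 5, 5]
Entering loop: for num, x in zip(seq, values):

After execution: running_total = 92
92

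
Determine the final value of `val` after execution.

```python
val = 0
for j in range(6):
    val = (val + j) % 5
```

Let's trace through this code step by step.

Initialize: val = 0
Entering loop: for j in range(6):

After execution: val = 0
0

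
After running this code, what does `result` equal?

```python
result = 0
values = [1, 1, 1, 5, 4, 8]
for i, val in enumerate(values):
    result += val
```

Let's trace through this code step by step.

Initialize: result = 0
Initialize: values = [1, 1, 1, 5, 4, 8]
Entering loop: for i, val in enumerate(values):

After execution: result = 20
20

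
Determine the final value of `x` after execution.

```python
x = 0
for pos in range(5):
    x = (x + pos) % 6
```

Let's trace through this code step by step.

Initialize: x = 0
Entering loop: for pos in range(5):

After execution: x = 4
4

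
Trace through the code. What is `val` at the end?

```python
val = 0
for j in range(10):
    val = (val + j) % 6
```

Let's trace through this code step by step.

Initialize: val = 0
Entering loop: for j in range(10):

After execution: val = 3
3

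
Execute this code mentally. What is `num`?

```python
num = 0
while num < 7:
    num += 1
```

Let's trace through this code step by step.

Initialize: num = 0
Entering loop: while num < 7:

After execution: num = 7
7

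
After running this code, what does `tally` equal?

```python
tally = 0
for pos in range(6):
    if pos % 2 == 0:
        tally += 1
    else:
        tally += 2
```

Let's trace through this code step by step.

Initialize: tally = 0
Entering loop: for pos in range(6):

After execution: tally = 9
9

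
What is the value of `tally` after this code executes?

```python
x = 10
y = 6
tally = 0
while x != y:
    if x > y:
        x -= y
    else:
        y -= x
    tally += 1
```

Let's trace through this code step by step.

Initialize: x = 10
Initialize: y = 6
Initialize: tally = 0
Entering loop: while x != y:

After execution: tally = 3
3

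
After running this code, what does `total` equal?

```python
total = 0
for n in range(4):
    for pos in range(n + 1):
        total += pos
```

Let's trace through this code step by step.

Initialize: total = 0
Entering loop: for n in range(4):

After execution: total = 10
10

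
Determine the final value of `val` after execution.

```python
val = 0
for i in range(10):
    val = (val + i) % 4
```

Let's trace through this code step by step.

Initialize: val = 0
Entering loop: for i in range(10):

After execution: val = 1
1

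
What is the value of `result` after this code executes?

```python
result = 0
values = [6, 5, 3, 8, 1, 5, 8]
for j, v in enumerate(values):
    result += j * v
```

Let's trace through this code step by step.

Initialize: result = 0
Initialize: values = [6, 5, 3, 8, 1, 5, 8]
Entering loop: for j, v in enumerate(values):

After execution: result = 112
112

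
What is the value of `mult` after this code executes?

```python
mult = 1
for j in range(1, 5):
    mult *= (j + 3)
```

Let's trace through this code step by step.

Initialize: mult = 1
Entering loop: for j in range(1, 5):

After execution: mult = 840
840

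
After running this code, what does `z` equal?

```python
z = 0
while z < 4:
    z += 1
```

Let's trace through this code step by step.

Initialize: z = 0
Entering loop: while z < 4:

After execution: z = 4
4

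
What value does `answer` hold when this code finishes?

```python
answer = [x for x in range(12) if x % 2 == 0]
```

Let's trace through this code step by step.

Initialize: answer = [x for x in range(12) if x % 2 == 0]

After execution: answer = [0, 2, 4, 6, 8, 10]
[0, 2, 4, 6, 8, 10]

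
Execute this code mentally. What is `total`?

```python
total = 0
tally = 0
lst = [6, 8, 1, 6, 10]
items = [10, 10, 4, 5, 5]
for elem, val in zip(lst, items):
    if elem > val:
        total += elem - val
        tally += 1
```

Let's trace through this code step by step.

Initialize: total = 0
Initialize: tally = 0
Initialize: lst = [6, 8, 1, 6, 10]
Initialize: items = [10, 10, 4, 5, 5]
Entering loop: for elem, val in zip(lst, items):

After execution: total = 6
6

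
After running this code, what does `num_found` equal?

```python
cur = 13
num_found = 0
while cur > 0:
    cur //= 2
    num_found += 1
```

Let's trace through this code step by step.

Initialize: cur = 13
Initialize: num_found = 0
Entering loop: while cur > 0:

After execution: num_found = 4
4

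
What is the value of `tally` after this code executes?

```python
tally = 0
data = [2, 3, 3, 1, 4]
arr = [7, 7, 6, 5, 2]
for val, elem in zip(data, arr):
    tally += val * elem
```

Let's trace through this code step by step.

Initialize: tally = 0
Initialize: data = [2, 3, 3, 1, 4]
Initialize: arr = [7, 7, 6, 5, 2]
Entering loop: for val, elem in zip(data, arr):

After execution: tally = 66
66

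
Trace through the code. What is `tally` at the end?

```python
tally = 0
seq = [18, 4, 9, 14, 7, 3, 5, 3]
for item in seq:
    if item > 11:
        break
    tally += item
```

Let's trace through this code step by step.

Initialize: tally = 0
Initialize: seq = [18, 4, 9, 14, 7, 3, 5, 3]
Entering loop: for item in seq:

After execution: tally = 0
0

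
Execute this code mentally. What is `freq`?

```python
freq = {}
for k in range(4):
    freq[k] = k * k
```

Let's trace through this code step by step.

Initialize: freq = {}
Entering loop: for k in range(4):

After execution: freq = {0: 0, 1: 1, 2: 4, 3: 9}
{0: 0, 1: 1, 2: 4, 3: 9}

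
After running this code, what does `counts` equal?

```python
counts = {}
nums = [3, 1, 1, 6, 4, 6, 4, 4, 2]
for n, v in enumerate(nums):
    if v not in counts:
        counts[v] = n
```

Let's trace through this code step by step.

Initialize: counts = {}
Initialize: nums = [3, 1, 1, 6, 4, 6, 4, 4, 2]
Entering loop: for n, v in enumerate(nums):

After execution: counts = {3: 0, 1: 1, 6: 3, 4: 4, 2: 8}
{3: 0, 1: 1, 6: 3, 4: 4, 2: 8}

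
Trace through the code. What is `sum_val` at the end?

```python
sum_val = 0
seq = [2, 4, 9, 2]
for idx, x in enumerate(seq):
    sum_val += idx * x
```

Let's trace through this code step by step.

Initialize: sum_val = 0
Initialize: seq = [2, 4, 9, 2]
Entering loop: for idx, x in enumerate(seq):

After execution: sum_val = 28
28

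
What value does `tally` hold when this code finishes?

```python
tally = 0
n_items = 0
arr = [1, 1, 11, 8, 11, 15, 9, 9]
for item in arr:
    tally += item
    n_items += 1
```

Let's trace through this code step by step.

Initialize: tally = 0
Initialize: n_items = 0
Initialize: arr = [1, 1, 11, 8, 11, 15, 9, 9]
Entering loop: for item in arr:

After execution: tally = 65
65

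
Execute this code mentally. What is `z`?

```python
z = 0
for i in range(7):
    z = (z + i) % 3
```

Let's trace through this code step by step.

Initialize: z = 0
Entering loop: for i in range(7):

After execution: z = 0
0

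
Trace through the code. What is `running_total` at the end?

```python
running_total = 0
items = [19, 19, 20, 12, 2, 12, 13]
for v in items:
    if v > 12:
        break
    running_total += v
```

Let's trace through this code step by step.

Initialize: running_total = 0
Initialize: items = [19, 19, 20, 12, 2, 12, 13]
Entering loop: for v in items:

After execution: running_total = 0
0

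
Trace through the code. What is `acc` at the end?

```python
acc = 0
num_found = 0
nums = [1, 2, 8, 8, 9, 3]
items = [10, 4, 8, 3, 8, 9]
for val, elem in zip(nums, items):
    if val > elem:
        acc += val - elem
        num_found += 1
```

Let's trace through this code step by step.

Initialize: acc = 0
Initialize: num_found = 0
Initialize: nums = [1, 2, 8, 8, 9, 3]
Initialize: items = [10, 4, 8, 3, 8, 9]
Entering loop: for val, elem in zip(nums, items):

After execution: acc = 6
6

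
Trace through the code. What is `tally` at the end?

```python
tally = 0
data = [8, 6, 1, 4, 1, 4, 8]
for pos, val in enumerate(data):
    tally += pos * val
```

Let's trace through this code step by step.

Initialize: tally = 0
Initialize: data = [8, 6, 1, 4, 1, 4, 8]
Entering loop: for pos, val in enumerate(data):

After execution: tally = 92
92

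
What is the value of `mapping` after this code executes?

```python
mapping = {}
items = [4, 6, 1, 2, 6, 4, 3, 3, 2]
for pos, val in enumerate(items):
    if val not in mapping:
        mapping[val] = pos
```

Let's trace through this code step by step.

Initialize: mapping = {}
Initialize: items = [4, 6, 1, 2, 6, 4, 3, 3, 2]
Entering loop: for pos, val in enumerate(items):

After execution: mapping = {4: 0, 6: 1, 1: 2, 2: 3, 3: 6}
{4: 0, 6: 1, 1: 2, 2: 3, 3: 6}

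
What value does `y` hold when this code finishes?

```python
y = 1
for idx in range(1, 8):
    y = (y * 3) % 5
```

Let's trace through this code step by step.

Initialize: y = 1
Entering loop: for idx in range(1, 8):

After execution: y = 2
2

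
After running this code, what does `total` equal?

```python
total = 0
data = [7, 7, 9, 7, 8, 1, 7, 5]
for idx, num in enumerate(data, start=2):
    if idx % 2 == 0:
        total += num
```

Let's trace through this code step by step.

Initialize: total = 0
Initialize: data = [7, 7, 9, 7, 8, 1, 7, 5]
Entering loop: for idx, num in enumerate(data, start=2):

After execution: total = 31
31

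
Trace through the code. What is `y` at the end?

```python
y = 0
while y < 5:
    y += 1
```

Let's trace through this code step by step.

Initialize: y = 0
Entering loop: while y < 5:

After execution: y = 5
5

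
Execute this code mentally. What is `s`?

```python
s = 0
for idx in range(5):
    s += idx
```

Let's trace through this code step by step.

Initialize: s = 0
Entering loop: for idx in range(5):

After execution: s = 10
10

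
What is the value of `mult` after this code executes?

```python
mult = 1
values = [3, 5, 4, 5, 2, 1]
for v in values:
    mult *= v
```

Let's trace through this code step by step.

Initialize: mult = 1
Initialize: values = [3, 5, 4, 5, 2, 1]
Entering loop: for v in values:

After execution: mult = 600
600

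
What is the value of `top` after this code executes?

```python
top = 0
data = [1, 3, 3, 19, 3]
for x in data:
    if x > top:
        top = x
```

Let's trace through this code step by step.

Initialize: top = 0
Initialize: data = [1, 3, 3, 19, 3]
Entering loop: for x in data:

After execution: top = 19
19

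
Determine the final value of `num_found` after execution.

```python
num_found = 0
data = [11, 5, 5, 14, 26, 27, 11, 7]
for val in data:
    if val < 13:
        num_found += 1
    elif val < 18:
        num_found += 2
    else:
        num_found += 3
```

Let's trace through this code step by step.

Initialize: num_found = 0
Initialize: data = [11, 5, 5, 14, 26, 27, 11, 7]
Entering loop: for val in data:

After execution: num_found = 13
13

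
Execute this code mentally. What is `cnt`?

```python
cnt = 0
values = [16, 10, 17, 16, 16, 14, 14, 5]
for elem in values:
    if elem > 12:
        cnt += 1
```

Let's trace through this code step by step.

Initialize: cnt = 0
Initialize: values = [16, 10, 17, 16, 16, 14, 14, 5]
Entering loop: for elem in values:

After execution: cnt = 6
6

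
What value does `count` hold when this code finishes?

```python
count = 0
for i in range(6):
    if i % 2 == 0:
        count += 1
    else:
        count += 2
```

Let's trace through this code step by step.

Initialize: count = 0
Entering loop: for i in range(6):

After execution: count = 9
9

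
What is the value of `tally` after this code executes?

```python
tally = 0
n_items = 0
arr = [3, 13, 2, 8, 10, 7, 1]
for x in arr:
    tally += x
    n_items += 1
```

Let's trace through this code step by step.

Initialize: tally = 0
Initialize: n_items = 0
Initialize: arr = [3, 13, 2, 8, 10, 7, 1]
Entering loop: for x in arr:

After execution: tally = 44
44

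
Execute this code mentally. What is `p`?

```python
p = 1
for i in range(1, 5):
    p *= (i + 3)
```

Let's trace through this code step by step.

Initialize: p = 1
Entering loop: for i in range(1, 5):

After execution: p = 840
840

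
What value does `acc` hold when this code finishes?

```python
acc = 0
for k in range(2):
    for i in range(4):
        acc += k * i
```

Let's trace through this code step by step.

Initialize: acc = 0
Entering loop: for k in range(2):

After execution: acc = 6
6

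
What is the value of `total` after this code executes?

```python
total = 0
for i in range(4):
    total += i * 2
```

Let's trace through this code step by step.

Initialize: total = 0
Entering loop: for i in range(4):

After execution: total = 12
12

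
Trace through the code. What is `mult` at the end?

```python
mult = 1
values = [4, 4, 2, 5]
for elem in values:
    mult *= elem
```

Let's trace through this code step by step.

Initialize: mult = 1
Initialize: values = [4, 4, 2, 5]
Entering loop: for elem in values:

After execution: mult = 160
160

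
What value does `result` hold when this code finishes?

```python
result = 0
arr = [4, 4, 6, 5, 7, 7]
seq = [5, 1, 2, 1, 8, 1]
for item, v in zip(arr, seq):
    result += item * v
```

Let's trace through this code step by step.

Initialize: result = 0
Initialize: arr = [4, 4, 6, 5, 7, 7]
Initialize: seq = [5, 1, 2, 1, 8, 1]
Entering loop: for item, v in zip(arr, seq):

After execution: result = 104
104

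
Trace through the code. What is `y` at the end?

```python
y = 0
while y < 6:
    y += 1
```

Let's trace through this code step by step.

Initialize: y = 0
Entering loop: while y < 6:

After execution: y = 6
6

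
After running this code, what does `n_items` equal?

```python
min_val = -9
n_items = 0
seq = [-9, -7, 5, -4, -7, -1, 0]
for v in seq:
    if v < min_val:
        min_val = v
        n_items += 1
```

Let's trace through this code step by step.

Initialize: min_val = -9
Initialize: n_items = 0
Initialize: seq = [-9, -7, 5, -4, -7, -1, 0]
Entering loop: for v in seq:

After execution: n_items = 0
0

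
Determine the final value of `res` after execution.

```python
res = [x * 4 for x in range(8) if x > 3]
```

Let's trace through this code step by step.

Initialize: res = [x * 4 for x in range(8) if x > 3]

After execution: res = [16, 20, 24, 28]
[16, 20, 24, 28]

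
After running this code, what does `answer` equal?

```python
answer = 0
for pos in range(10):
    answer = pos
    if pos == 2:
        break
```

Let's trace through this code step by step.

Initialize: answer = 0
Entering loop: for pos in range(10):

After execution: answer = 2
2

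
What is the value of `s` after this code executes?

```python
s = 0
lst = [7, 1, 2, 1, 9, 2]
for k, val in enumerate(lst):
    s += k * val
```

Let's trace through this code step by step.

Initialize: s = 0
Initialize: lst = [7, 1, 2, 1, 9, 2]
Entering loop: for k, val in enumerate(lst):

After execution: s = 54
54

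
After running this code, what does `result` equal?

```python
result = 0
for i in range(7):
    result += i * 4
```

Let's trace through this code step by step.

Initialize: result = 0
Entering loop: for i in range(7):

After execution: result = 84
84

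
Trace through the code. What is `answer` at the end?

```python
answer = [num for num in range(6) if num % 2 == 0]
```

Let's trace through this code step by step.

Initialize: answer = [num for num in range(6) if num % 2 == 0]

After execution: answer = [0, 2, 4]
[0, 2, 4]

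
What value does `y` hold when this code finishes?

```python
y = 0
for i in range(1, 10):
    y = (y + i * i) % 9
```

Let's trace through this code step by step.

Initialize: y = 0
Entering loop: for i in range(1, 10):

After execution: y = 6
6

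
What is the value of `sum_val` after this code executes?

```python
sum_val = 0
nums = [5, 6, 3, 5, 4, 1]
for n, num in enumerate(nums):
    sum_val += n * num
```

Let's trace through this code step by step.

Initialize: sum_val = 0
Initialize: nums = [5, 6, 3, 5, 4, 1]
Entering loop: for n, num in enumerate(nums):

After execution: sum_val = 48
48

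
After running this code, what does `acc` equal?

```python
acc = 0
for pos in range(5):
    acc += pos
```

Let's trace through this code step by step.

Initialize: acc = 0
Entering loop: for pos in range(5):

After execution: acc = 10
10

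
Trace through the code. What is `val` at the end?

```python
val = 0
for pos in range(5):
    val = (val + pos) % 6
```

Let's trace through this code step by step.

Initialize: val = 0
Entering loop: for pos in range(5):

After execution: val = 4
4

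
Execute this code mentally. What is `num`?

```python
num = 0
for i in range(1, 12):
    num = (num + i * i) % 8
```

Let's trace through this code step by step.

Initialize: num = 0
Entering loop: for i in range(1, 12):

After execution: num = 2
2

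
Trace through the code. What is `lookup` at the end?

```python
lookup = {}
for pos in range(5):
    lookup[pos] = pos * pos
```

Let's trace through this code step by step.

Initialize: lookup = {}
Entering loop: for pos in range(5):

After execution: lookup = {0: 0, 1: 1, 2: 4, 3: 9, 4: 16}
{0: 0, 1: 1, 2: 4, 3: 9, 4: 16}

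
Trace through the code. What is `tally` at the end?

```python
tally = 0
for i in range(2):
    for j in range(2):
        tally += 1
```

Let's trace through this code step by step.

Initialize: tally = 0
Entering loop: for i in range(2):

After execution: tally = 4
4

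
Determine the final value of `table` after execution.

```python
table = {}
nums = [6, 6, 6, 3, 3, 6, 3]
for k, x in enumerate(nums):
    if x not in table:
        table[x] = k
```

Let's trace through this code step by step.

Initialize: table = {}
Initialize: nums = [6, 6, 6, 3, 3, 6, 3]
Entering loop: for k, x in enumerate(nums):

After execution: table = {6: 0, 3: 3}
{6: 0, 3: 3}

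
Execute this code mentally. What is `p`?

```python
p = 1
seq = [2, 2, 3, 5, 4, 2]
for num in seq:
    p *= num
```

Let's trace through this code step by step.

Initialize: p = 1
Initialize: seq = [2, 2, 3, 5, 4, 2]
Entering loop: for num in seq:

After execution: p = 480
480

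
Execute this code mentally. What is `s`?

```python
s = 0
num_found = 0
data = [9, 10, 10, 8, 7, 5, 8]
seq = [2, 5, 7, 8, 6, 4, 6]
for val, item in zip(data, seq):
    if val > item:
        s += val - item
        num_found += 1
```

Let's trace through this code step by step.

Initialize: s = 0
Initialize: num_found = 0
Initialize: data = [9, 10, 10, 8, 7, 5, 8]
Initialize: seq = [2, 5, 7, 8, 6, 4, 6]
Entering loop: for val, item in zip(data, seq):

After execution: s = 19
19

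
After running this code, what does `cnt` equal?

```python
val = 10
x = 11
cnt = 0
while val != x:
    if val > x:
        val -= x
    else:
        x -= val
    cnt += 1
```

Let's trace through this code step by step.

Initialize: val = 10
Initialize: x = 11
Initialize: cnt = 0
Entering loop: while val != x:

After execution: cnt = 10
10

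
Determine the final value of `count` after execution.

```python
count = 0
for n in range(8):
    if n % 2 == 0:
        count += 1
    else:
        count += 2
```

Let's trace through this code step by step.

Initialize: count = 0
Entering loop: for n in range(8):

After execution: count = 12
12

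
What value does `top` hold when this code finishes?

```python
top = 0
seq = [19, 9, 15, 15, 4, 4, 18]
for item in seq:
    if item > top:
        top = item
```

Let's trace through this code step by step.

Initialize: top = 0
Initialize: seq = [19, 9, 15, 15, 4, 4, 18]
Entering loop: for item in seq:

After execution: top = 19
19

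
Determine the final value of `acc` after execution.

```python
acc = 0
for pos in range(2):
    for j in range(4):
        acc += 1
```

Let's trace through this code step by step.

Initialize: acc = 0
Entering loop: for pos in range(2):

After execution: acc = 8
8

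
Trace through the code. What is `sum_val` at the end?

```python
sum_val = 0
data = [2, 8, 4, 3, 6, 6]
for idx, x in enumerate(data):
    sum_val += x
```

Let's trace through this code step by step.

Initialize: sum_val = 0
Initialize: data = [2, 8, 4, 3, 6, 6]
Entering loop: for idx, x in enumerate(data):

After execution: sum_val = 29
29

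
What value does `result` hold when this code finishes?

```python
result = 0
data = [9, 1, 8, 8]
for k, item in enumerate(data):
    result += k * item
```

Let's trace through this code step by step.

Initialize: result = 0
Initialize: data = [9, 1, 8, 8]
Entering loop: for k, item in enumerate(data):

After execution: result = 41
41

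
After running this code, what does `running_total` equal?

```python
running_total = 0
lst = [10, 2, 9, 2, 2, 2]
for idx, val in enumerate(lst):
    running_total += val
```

Let's trace through this code step by step.

Initialize: running_total = 0
Initialize: lst = [10, 2, 9, 2, 2, 2]
Entering loop: for idx, val in enumerate(lst):

After execution: running_total = 27
27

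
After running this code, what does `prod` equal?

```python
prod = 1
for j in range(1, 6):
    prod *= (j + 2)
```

Let's trace through this code step by step.

Initialize: prod = 1
Entering loop: for j in range(1, 6):

After execution: prod = 2520
2520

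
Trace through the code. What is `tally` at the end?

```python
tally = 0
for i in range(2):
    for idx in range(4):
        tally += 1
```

Let's trace through this code step by step.

Initialize: tally = 0
Entering loop: for i in range(2):

After execution: tally = 8
8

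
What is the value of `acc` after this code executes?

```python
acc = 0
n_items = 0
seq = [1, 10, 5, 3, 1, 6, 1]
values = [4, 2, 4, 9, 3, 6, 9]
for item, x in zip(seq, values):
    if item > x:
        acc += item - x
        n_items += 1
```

Let's trace through this code step by step.

Initialize: acc = 0
Initialize: n_items = 0
Initialize: seq = [1, 10, 5, 3, 1, 6, 1]
Initialize: values = [4, 2, 4, 9, 3, 6, 9]
Entering loop: for item, x in zip(seq, values):

After execution: acc = 9
9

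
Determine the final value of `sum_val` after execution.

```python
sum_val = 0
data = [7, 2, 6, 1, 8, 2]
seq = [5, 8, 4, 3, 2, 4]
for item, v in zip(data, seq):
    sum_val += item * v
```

Let's trace through this code step by step.

Initialize: sum_val = 0
Initialize: data = [7, 2, 6, 1, 8, 2]
Initialize: seq = [5, 8, 4, 3, 2, 4]
Entering loop: for item, v in zip(data, seq):

After execution: sum_val = 102
102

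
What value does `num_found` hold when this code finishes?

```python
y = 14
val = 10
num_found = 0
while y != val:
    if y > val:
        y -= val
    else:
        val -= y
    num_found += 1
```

Let's trace through this code step by step.

Initialize: y = 14
Initialize: val = 10
Initialize: num_found = 0
Entering loop: while y != val:

After execution: num_found = 4
4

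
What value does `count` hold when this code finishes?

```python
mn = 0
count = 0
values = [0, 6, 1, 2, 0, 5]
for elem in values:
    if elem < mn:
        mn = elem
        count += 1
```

Let's trace through this code step by step.

Initialize: mn = 0
Initialize: count = 0
Initialize: values = [0, 6, 1, 2, 0, 5]
Entering loop: for elem in values:

After execution: count = 0
0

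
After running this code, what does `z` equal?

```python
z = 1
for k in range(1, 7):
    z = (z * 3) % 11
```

Let's trace through this code step by step.

Initialize: z = 1
Entering loop: for k in range(1, 7):

After execution: z = 3
3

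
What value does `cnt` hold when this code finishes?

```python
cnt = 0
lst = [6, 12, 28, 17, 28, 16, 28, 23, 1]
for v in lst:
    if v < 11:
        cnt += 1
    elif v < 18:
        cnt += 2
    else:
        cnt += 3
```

Let's trace through this code step by step.

Initialize: cnt = 0
Initialize: lst = [6, 12, 28, 17, 28, 16, 28, 23, 1]
Entering loop: for v in lst:

After execution: cnt = 20
20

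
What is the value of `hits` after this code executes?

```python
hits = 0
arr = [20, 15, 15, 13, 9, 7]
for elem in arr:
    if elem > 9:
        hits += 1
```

Let's trace through this code step by step.

Initialize: hits = 0
Initialize: arr = [20, 15, 15, 13, 9, 7]
Entering loop: for elem in arr:

After execution: hits = 4
4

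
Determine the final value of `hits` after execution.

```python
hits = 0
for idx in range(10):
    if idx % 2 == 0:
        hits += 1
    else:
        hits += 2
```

Let's trace through this code step by step.

Initialize: hits = 0
Entering loop: for idx in range(10):

After execution: hits = 15
15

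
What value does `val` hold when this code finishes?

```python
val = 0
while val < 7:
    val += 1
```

Let's trace through this code step by step.

Initialize: val = 0
Entering loop: while val < 7:

After execution: val = 7
7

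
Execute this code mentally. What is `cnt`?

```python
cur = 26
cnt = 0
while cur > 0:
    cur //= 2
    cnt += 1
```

Let's trace through this code step by step.

Initialize: cur = 26
Initialize: cnt = 0
Entering loop: while cur > 0:

After execution: cnt = 5
5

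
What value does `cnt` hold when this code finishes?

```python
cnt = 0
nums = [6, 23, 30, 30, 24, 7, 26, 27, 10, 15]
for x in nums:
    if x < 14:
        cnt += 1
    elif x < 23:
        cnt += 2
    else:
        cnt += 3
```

Let's trace through this code step by step.

Initialize: cnt = 0
Initialize: nums = [6, 23, 30, 30, 24, 7, 26, 27, 10, 15]
Entering loop: for x in nums:

After execution: cnt = 23
23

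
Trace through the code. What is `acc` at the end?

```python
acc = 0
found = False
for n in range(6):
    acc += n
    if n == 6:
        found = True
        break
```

Let's trace through this code step by step.

Initialize: acc = 0
Initialize: found = False
Entering loop: for n in range(6):

After execution: acc = 15
15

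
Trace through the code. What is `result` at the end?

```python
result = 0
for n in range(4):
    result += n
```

Let's trace through this code step by step.

Initialize: result = 0
Entering loop: for n in range(4):

After execution: result = 6
6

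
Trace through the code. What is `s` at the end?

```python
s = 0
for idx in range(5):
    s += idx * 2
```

Let's trace through this code step by step.

Initialize: s = 0
Entering loop: for idx in range(5):

After execution: s = 20
20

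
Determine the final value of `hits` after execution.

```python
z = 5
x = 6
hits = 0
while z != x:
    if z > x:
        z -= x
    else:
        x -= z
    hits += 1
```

Let's trace through this code step by step.

Initialize: z = 5
Initialize: x = 6
Initialize: hits = 0
Entering loop: while z != x:

After execution: hits = 5
5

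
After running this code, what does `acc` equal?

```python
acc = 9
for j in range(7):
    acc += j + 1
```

Let's trace through this code step by step.

Initialize: acc = 9
Entering loop: for j in range(7):

After execution: acc = 37
37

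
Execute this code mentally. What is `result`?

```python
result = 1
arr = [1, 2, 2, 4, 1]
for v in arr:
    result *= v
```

Let's trace through this code step by step.

Initialize: result = 1
Initialize: arr = [1, 2, 2, 4, 1]
Entering loop: for v in arr:

After execution: result = 16
16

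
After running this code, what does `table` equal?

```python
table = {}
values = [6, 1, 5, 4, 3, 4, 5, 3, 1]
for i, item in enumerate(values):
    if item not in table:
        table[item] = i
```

Let's trace through this code step by step.

Initialize: table = {}
Initialize: values = [6, 1, 5, 4, 3, 4, 5, 3, 1]
Entering loop: for i, item in enumerate(values):

After execution: table = {6: 0, 1: 1, 5: 2, 4: 3, 3: 4}
{6: 0, 1: 1, 5: 2, 4: 3, 3: 4}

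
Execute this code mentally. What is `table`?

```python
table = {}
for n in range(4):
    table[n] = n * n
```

Let's trace through this code step by step.

Initialize: table = {}
Entering loop: for n in range(4):

After execution: table = {0: 0, 1: 1, 2: 4, 3: 9}
{0: 0, 1: 1, 2: 4, 3: 9}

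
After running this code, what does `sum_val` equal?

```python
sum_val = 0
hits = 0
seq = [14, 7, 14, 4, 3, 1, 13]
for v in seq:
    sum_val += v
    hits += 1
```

Let's trace through this code step by step.

Initialize: sum_val = 0
Initialize: hits = 0
Initialize: seq = [14, 7, 14, 4, 3, 1, 13]
Entering loop: for v in seq:

After execution: sum_val = 56
56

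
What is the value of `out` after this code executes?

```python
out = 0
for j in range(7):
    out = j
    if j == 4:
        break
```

Let's trace through this code step by step.

Initialize: out = 0
Entering loop: for j in range(7):

After execution: out = 4
4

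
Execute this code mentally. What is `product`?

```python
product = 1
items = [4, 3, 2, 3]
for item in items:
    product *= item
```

Let's trace through this code step by step.

Initialize: product = 1
Initialize: items = [4, 3, 2, 3]
Entering loop: for item in items:

After execution: product = 72
72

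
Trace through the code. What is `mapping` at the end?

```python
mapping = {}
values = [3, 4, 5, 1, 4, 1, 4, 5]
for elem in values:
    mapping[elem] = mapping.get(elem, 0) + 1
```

Let's trace through this code step by step.

Initialize: mapping = {}
Initialize: values = [3, 4, 5, 1, 4, 1, 4, 5]
Entering loop: for elem in values:

After execution: mapping = {3: 1, 4: 3, 5: 2, 1: 2}
{3: 1, 4: 3, 5: 2, 1: 2}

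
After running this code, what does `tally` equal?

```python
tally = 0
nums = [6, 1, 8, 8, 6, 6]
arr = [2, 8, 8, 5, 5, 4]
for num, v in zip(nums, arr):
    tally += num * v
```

Let's trace through this code step by step.

Initialize: tally = 0
Initialize: nums = [6, 1, 8, 8, 6, 6]
Initialize: arr = [2, 8, 8, 5, 5, 4]
Entering loop: for num, v in zip(nums, arr):

After execution: tally = 178
178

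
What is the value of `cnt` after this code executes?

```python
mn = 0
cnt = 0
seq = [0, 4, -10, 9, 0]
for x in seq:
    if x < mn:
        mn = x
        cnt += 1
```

Let's trace through this code step by step.

Initialize: mn = 0
Initialize: cnt = 0
Initialize: seq = [0, 4, -10, 9, 0]
Entering loop: for x in seq:

After execution: cnt = 1
1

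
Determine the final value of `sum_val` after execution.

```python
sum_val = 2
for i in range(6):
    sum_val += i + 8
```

Let's trace through this code step by step.

Initialize: sum_val = 2
Entering loop: for i in range(6):

After execution: sum_val = 65
65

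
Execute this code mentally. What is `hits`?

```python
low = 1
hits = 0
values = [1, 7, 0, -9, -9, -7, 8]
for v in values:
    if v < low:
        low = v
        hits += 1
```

Let's trace through this code step by step.

Initialize: low = 1
Initialize: hits = 0
Initialize: values = [1, 7, 0, -9, -9, -7, 8]
Entering loop: for v in values:

After execution: hits = 2
2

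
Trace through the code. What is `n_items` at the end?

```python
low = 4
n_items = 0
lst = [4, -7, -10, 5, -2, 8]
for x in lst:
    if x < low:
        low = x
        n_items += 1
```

Let's trace through this code step by step.

Initialize: low = 4
Initialize: n_items = 0
Initialize: lst = [4, -7, -10, 5, -2, 8]
Entering loop: for x in lst:

After execution: n_items = 2
2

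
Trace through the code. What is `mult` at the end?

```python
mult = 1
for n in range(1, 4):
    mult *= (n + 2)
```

Let's trace through this code step by step.

Initialize: mult = 1
Entering loop: for n in range(1, 4):

After execution: mult = 60
60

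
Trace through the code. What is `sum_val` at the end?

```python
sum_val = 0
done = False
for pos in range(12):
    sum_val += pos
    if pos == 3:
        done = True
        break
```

Let's trace through this code step by step.

Initialize: sum_val = 0
Initialize: done = False
Entering loop: for pos in range(12):

After execution: sum_val = 6
6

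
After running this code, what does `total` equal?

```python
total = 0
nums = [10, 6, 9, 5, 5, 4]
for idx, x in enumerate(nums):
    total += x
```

Let's trace through this code step by step.

Initialize: total = 0
Initialize: nums = [10, 6, 9, 5, 5, 4]
Entering loop: for idx, x in enumerate(nums):

After execution: total = 39
39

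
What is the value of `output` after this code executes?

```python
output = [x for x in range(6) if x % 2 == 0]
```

Let's trace through this code step by step.

Initialize: output = [x for x in range(6) if x % 2 == 0]

After execution: output = [0, 2, 4]
[0, 2, 4]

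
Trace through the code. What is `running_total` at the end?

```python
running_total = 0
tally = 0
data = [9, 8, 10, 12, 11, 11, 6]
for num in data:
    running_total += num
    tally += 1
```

Let's trace through this code step by step.

Initialize: running_total = 0
Initialize: tally = 0
Initialize: data = [9, 8, 10, 12, 11, 11, 6]
Entering loop: for num in data:

After execution: running_total = 67
67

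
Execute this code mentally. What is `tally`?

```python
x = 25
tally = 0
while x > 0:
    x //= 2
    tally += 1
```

Let's trace through this code step by step.

Initialize: x = 25
Initialize: tally = 0
Entering loop: while x > 0:

After execution: tally = 5
5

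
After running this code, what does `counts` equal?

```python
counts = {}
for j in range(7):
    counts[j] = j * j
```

Let's trace through this code step by step.

Initialize: counts = {}
Entering loop: for j in range(7):

After execution: counts = {0: 0, 1: 1, 2: 4, 3: 9, 4: 16, 5: 25, 6: 36}
{0: 0, 1: 1, 2: 4, 3: 9, 4: 16, 5: 25, 6: 36}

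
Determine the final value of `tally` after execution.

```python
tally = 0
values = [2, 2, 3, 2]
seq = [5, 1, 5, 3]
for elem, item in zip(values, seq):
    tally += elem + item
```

Let's trace through this code step by step.

Initialize: tally = 0
Initialize: values = [2, 2, 3, 2]
Initialize: seq = [5, 1, 5, 3]
Entering loop: for elem, item in zip(values, seq):

After execution: tally = 23
23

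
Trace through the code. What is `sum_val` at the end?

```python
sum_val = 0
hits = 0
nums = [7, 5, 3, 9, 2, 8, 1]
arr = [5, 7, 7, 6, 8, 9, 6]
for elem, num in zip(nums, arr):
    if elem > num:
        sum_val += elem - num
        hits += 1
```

Let's trace through this code step by step.

Initialize: sum_val = 0
Initialize: hits = 0
Initialize: nums = [7, 5, 3, 9, 2, 8, 1]
Initialize: arr = [5, 7, 7, 6, 8, 9, 6]
Entering loop: for elem, num in zip(nums, arr):

After execution: sum_val = 5
5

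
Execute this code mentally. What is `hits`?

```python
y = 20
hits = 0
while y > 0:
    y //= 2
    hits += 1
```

Let's trace through this code step by step.

Initialize: y = 20
Initialize: hits = 0
Entering loop: while y > 0:

After execution: hits = 5
5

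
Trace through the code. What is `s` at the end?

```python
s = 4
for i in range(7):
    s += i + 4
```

Let's trace through this code step by step.

Initialize: s = 4
Entering loop: for i in range(7):

After execution: s = 53
53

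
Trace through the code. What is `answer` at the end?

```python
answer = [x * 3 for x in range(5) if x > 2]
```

Let's trace through this code step by step.

Initialize: answer = [x * 3 for x in range(5) if x > 2]

After execution: answer = [9, 12]
[9, 12]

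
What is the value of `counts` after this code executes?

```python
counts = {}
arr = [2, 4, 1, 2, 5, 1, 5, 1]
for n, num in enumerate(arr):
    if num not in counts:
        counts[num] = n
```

Let's trace through this code step by step.

Initialize: counts = {}
Initialize: arr = [2, 4, 1, 2, 5, 1, 5, 1]
Entering loop: for n, num in enumerate(arr):

After execution: counts = {2: 0, 4: 1, 1: 2, 5: 4}
{2: 0, 4: 1, 1: 2, 5: 4}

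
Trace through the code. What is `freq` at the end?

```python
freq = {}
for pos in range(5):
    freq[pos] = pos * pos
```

Let's trace through this code step by step.

Initialize: freq = {}
Entering loop: for pos in range(5):

After execution: freq = {0: 0, 1: 1, 2: 4, 3: 9, 4: 16}
{0: 0, 1: 1, 2: 4, 3: 9, 4: 16}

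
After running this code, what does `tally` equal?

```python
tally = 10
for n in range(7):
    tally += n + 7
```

Let's trace through this code step by step.

Initialize: tally = 10
Entering loop: for n in range(7):

After execution: tally = 80
80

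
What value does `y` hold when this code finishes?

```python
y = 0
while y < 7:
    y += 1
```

Let's trace through this code step by step.

Initialize: y = 0
Entering loop: while y < 7:

After execution: y = 7
7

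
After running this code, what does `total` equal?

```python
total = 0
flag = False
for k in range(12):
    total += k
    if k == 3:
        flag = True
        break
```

Let's trace through this code step by step.

Initialize: total = 0
Initialize: flag = False
Entering loop: for k in range(12):

After execution: total = 6
6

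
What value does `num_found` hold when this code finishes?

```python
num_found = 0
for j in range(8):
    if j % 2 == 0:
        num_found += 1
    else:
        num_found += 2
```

Let's trace through this code step by step.

Initialize: num_found = 0
Entering loop: for j in range(8):

After execution: num_found = 12
12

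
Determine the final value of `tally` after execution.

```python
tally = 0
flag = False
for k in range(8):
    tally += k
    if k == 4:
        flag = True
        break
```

Let's trace through this code step by step.

Initialize: tally = 0
Initialize: flag = False
Entering loop: for k in range(8):

After execution: tally = 10
10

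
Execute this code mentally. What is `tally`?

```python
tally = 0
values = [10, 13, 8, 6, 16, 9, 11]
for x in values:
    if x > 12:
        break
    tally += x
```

Let's trace through this code step by step.

Initialize: tally = 0
Initialize: values = [10, 13, 8, 6, 16, 9, 11]
Entering loop: for x in values:

After execution: tally = 10
10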